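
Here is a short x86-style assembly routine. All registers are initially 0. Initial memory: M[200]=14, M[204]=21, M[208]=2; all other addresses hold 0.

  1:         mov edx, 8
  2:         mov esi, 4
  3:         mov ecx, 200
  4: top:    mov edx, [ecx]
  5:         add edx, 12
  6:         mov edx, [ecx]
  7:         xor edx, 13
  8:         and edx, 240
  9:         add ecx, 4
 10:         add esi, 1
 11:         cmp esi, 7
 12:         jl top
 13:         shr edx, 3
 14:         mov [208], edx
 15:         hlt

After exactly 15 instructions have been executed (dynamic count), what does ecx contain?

204

after mov edx, 8: edx=8
after mov esi, 4: esi=4
after mov ecx, 200: ecx=200
after mov edx, [ecx]: edx=M[200]=14
after add edx, 12: edx=14+12=26
after mov edx, [ecx]: edx=M[200]=14
after xor edx, 13: edx=14^13=3
after and edx, 240: edx=3&240=0
after add ecx, 4: ecx=200+4=204
after add esi, 1: esi=4+1=5
cmp esi, 7  (cmp 5,7)
jl top: taken
after mov edx, [ecx]: edx=M[204]=21
after add edx, 12: edx=21+12=33
after mov edx, [ecx]: edx=M[204]=21
After step 15: ecx = 204.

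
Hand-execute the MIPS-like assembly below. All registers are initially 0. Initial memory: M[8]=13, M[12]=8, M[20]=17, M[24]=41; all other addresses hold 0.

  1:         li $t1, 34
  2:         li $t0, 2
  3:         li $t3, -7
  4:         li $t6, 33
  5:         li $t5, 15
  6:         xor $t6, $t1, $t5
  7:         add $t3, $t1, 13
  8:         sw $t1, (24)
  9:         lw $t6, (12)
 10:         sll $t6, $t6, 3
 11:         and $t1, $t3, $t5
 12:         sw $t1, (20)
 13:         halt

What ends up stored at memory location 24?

li $t1, 34 → $t1=34
li $t0, 2 → $t0=2
li $t3, -7 → $t3=-7
li $t6, 33 → $t6=33
li $t5, 15 → $t5=15
xor $t6, $t1, $t5 → $t6=34^15=45
add $t3, $t1, 13 → $t3=34+13=47
sw $t1, (24) → M[24]=34
lw $t6, (12) → $t6=M[12]=8
sll $t6, $t6, 3 → $t6=8<<3=64
and $t1, $t3, $t5 → $t1=47&15=15
sw $t1, (20) → M[20]=15
halt.

34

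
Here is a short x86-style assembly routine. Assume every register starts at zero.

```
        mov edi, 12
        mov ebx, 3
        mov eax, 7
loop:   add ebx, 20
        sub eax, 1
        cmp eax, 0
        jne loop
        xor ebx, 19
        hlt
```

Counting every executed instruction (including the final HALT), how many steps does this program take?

edi=12
ebx=3
eax=7
ebx=3+20=23
eax=7-1=6
cmp eax, 0  (cmp 6,0)
jne loop: taken
ebx=23+20=43
eax=6-1=5
cmp eax, 0  (cmp 5,0)
jne loop: taken
ebx=43+20=63
eax=5-1=4
cmp eax, 0  (cmp 4,0)
jne loop: taken
ebx=63+20=83
eax=4-1=3
cmp eax, 0  (cmp 3,0)
jne loop: taken
ebx=83+20=103
eax=3-1=2
cmp eax, 0  (cmp 2,0)
jne loop: taken
ebx=103+20=123
eax=2-1=1
cmp eax, 0  (cmp 1,0)
jne loop: taken
ebx=123+20=143
eax=1-1=0
cmp eax, 0  (cmp 0,0)
jne loop: not taken
ebx=143^19=156
halt.
Total executed instructions: 33.

33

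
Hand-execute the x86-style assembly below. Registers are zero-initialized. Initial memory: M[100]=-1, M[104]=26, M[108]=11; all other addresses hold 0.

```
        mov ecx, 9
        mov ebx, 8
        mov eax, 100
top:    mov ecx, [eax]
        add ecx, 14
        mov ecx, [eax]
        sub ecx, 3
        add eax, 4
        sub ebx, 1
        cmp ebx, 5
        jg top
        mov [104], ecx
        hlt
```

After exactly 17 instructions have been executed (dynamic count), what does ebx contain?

6

ecx=9
ebx=8
eax=100
ecx=M[100]=-1
ecx=(-1)+14=13
ecx=M[100]=-1
ecx=(-1)-3=-4
eax=100+4=104
ebx=8-1=7
cmp ebx, 5  (cmp 7,5)
jg top: taken
ecx=M[104]=26
ecx=26+14=40
ecx=M[104]=26
ecx=26-3=23
eax=104+4=108
ebx=7-1=6
After step 17: ebx = 6.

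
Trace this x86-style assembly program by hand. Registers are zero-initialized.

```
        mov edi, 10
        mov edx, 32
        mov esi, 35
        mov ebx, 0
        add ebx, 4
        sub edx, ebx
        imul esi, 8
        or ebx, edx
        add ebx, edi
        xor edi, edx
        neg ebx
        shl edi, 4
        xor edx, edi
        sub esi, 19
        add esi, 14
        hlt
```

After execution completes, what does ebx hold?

mov edi, 10 → edi=10
mov edx, 32 → edx=32
mov esi, 35 → esi=35
mov ebx, 0 → ebx=0
add ebx, 4 → ebx=0+4=4
sub edx, ebx → edx=32-4=28
imul esi, 8 → esi=35*8=280
or ebx, edx → ebx=4|28=28
add ebx, edi → ebx=28+10=38
xor edi, edx → edi=10^28=22
neg ebx → ebx=-(38)=-38
shl edi, 4 → edi=22<<4=352
xor edx, edi → edx=28^352=380
sub esi, 19 → esi=280-19=261
add esi, 14 → esi=261+14=275
halt.

-38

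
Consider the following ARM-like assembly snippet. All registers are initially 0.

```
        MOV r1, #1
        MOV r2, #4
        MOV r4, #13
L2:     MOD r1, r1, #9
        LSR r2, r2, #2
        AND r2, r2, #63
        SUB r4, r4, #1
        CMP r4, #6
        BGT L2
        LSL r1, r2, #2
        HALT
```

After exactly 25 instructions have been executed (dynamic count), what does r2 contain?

0

MOV r1, #1 → r1=1
MOV r2, #4 → r2=4
MOV r4, #13 → r4=13
MOD r1, r1, #9 → r1=1%9=1
LSR r2, r2, #2 → r2=4>>2=1
AND r2, r2, #63 → r2=1&63=1
SUB r4, r4, #1 → r4=13-1=12
CMP r4, #6  (cmp 12,6)
BGT L2: taken
MOD r1, r1, #9 → r1=1%9=1
LSR r2, r2, #2 → r2=1>>2=0
AND r2, r2, #63 → r2=0&63=0
SUB r4, r4, #1 → r4=12-1=11
CMP r4, #6  (cmp 11,6)
BGT L2: taken
MOD r1, r1, #9 → r1=1%9=1
LSR r2, r2, #2 → r2=0>>2=0
AND r2, r2, #63 → r2=0&63=0
SUB r4, r4, #1 → r4=11-1=10
CMP r4, #6  (cmp 10,6)
BGT L2: taken
MOD r1, r1, #9 → r1=1%9=1
LSR r2, r2, #2 → r2=0>>2=0
AND r2, r2, #63 → r2=0&63=0
SUB r4, r4, #1 → r4=10-1=9
After step 25: r2 = 0.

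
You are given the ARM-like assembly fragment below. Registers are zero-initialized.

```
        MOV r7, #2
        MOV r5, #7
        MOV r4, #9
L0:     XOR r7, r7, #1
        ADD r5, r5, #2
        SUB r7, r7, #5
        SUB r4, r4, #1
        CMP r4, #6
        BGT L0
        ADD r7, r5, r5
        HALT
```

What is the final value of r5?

13

r7=2
r5=7
r4=9
r7=2^1=3
r5=7+2=9
r7=3-5=-2
r4=9-1=8
CMP r4, #6  (cmp 8,6)
BGT L0: taken
r7=(-2)^1=-1
r5=9+2=11
r7=(-1)-5=-6
r4=8-1=7
CMP r4, #6  (cmp 7,6)
BGT L0: taken
r7=(-6)^1=-5
r5=11+2=13
r7=(-5)-5=-10
r4=7-1=6
CMP r4, #6  (cmp 6,6)
BGT L0: not taken
r7=13+13=26
halt.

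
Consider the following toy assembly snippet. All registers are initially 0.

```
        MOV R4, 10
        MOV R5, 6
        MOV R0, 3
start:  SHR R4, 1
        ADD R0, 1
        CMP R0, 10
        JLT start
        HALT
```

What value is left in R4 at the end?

MOV R4, 10 → R4=10
MOV R5, 6 → R5=6
MOV R0, 3 → R0=3
SHR R4, 1 → R4=10>>1=5
ADD R0, 1 → R0=3+1=4
CMP R0, 10  (cmp 4,10)
JLT start: taken
SHR R4, 1 → R4=5>>1=2
ADD R0, 1 → R0=4+1=5
CMP R0, 10  (cmp 5,10)
JLT start: taken
SHR R4, 1 → R4=2>>1=1
ADD R0, 1 → R0=5+1=6
CMP R0, 10  (cmp 6,10)
JLT start: taken
SHR R4, 1 → R4=1>>1=0
ADD R0, 1 → R0=6+1=7
CMP R0, 10  (cmp 7,10)
JLT start: taken
SHR R4, 1 → R4=0>>1=0
ADD R0, 1 → R0=7+1=8
CMP R0, 10  (cmp 8,10)
JLT start: taken
SHR R4, 1 → R4=0>>1=0
ADD R0, 1 → R0=8+1=9
CMP R0, 10  (cmp 9,10)
JLT start: taken
SHR R4, 1 → R4=0>>1=0
ADD R0, 1 → R0=9+1=10
CMP R0, 10  (cmp 10,10)
JLT start: not taken
halt.

0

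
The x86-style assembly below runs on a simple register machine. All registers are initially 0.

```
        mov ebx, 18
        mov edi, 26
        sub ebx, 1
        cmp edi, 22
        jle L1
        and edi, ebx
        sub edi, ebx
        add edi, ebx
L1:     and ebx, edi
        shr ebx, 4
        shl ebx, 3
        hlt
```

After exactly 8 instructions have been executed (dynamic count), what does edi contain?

after mov ebx, 18: ebx=18
after mov edi, 26: edi=26
after sub ebx, 1: ebx=18-1=17
cmp edi, 22  (cmp 26,22)
jle L1: not taken
after and edi, ebx: edi=26&17=16
after sub edi, ebx: edi=16-17=-1
after add edi, ebx: edi=(-1)+17=16
After step 8: edi = 16.

16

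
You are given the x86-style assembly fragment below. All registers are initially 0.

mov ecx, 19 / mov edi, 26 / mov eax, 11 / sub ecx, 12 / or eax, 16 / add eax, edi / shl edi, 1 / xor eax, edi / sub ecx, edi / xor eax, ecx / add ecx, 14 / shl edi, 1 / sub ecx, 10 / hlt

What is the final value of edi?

mov ecx, 19 → ecx=19
mov edi, 26 → edi=26
mov eax, 11 → eax=11
sub ecx, 12 → ecx=19-12=7
or eax, 16 → eax=11|16=27
add eax, edi → eax=27+26=53
shl edi, 1 → edi=26<<1=52
xor eax, edi → eax=53^52=1
sub ecx, edi → ecx=7-52=-45
xor eax, ecx → eax=1^(-45)=-46
add ecx, 14 → ecx=(-45)+14=-31
shl edi, 1 → edi=52<<1=104
sub ecx, 10 → ecx=(-31)-10=-41
halt.

104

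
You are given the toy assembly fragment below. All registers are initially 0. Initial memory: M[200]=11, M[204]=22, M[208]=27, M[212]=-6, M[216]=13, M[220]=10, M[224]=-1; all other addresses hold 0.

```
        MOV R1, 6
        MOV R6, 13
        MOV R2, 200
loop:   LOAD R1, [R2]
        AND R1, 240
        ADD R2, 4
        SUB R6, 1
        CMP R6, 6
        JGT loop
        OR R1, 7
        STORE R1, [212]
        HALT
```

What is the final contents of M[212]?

after MOV R1, 6: R1=6
after MOV R6, 13: R6=13
after MOV R2, 200: R2=200
after LOAD R1, [R2]: R1=M[200]=11
after AND R1, 240: R1=11&240=0
after ADD R2, 4: R2=200+4=204
after SUB R6, 1: R6=13-1=12
CMP R6, 6  (cmp 12,6)
JGT loop: taken
after LOAD R1, [R2]: R1=M[204]=22
after AND R1, 240: R1=22&240=16
after ADD R2, 4: R2=204+4=208
after SUB R6, 1: R6=12-1=11
CMP R6, 6  (cmp 11,6)
JGT loop: taken
after LOAD R1, [R2]: R1=M[208]=27
after AND R1, 240: R1=27&240=16
after ADD R2, 4: R2=208+4=212
after SUB R6, 1: R6=11-1=10
CMP R6, 6  (cmp 10,6)
JGT loop: taken
after LOAD R1, [R2]: R1=M[212]=-6
after AND R1, 240: R1=(-6)&240=240
after ADD R2, 4: R2=212+4=216
after SUB R6, 1: R6=10-1=9
CMP R6, 6  (cmp 9,6)
JGT loop: taken
after LOAD R1, [R2]: R1=M[216]=13
after AND R1, 240: R1=13&240=0
after ADD R2, 4: R2=216+4=220
after SUB R6, 1: R6=9-1=8
CMP R6, 6  (cmp 8,6)
JGT loop: taken
after LOAD R1, [R2]: R1=M[220]=10
after AND R1, 240: R1=10&240=0
after ADD R2, 4: R2=220+4=224
after SUB R6, 1: R6=8-1=7
CMP R6, 6  (cmp 7,6)
JGT loop: taken
after LOAD R1, [R2]: R1=M[224]=-1
after AND R1, 240: R1=(-1)&240=240
after ADD R2, 4: R2=224+4=228
after SUB R6, 1: R6=7-1=6
CMP R6, 6  (cmp 6,6)
JGT loop: not taken
after OR R1, 7: R1=240|7=247
STORE R1, [212] → M[212]=247
halt.

247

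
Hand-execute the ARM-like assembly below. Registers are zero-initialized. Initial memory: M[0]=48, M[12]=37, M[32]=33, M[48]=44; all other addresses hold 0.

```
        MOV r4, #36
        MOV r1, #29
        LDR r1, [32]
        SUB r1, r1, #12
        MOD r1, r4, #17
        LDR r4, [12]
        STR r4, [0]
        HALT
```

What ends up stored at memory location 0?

MOV r4, #36 → r4=36
MOV r1, #29 → r1=29
LDR r1, [32] → r1=M[32]=33
SUB r1, r1, #12 → r1=33-12=21
MOD r1, r4, #17 → r1=36%17=2
LDR r4, [12] → r4=M[12]=37
STR r4, [0] → M[0]=37
halt.

37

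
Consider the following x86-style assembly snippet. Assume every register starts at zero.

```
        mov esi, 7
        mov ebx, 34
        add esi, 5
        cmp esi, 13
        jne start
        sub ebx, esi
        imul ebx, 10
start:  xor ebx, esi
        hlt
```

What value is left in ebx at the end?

46

mov esi, 7 → esi=7
mov ebx, 34 → ebx=34
add esi, 5 → esi=7+5=12
cmp esi, 13  (cmp 12,13)
jne start: taken
xor ebx, esi → ebx=34^12=46
halt.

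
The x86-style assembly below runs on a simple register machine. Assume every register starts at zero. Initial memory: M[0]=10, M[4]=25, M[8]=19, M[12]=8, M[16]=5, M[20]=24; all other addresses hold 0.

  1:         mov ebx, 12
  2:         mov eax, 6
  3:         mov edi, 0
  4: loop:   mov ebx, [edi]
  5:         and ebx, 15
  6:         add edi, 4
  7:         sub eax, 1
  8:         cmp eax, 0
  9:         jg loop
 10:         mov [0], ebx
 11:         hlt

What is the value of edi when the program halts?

24

ebx=12
eax=6
edi=0
ebx=M[0]=10
ebx=10&15=10
edi=0+4=4
eax=6-1=5
cmp eax, 0  (cmp 5,0)
jg loop: taken
ebx=M[4]=25
ebx=25&15=9
edi=4+4=8
eax=5-1=4
cmp eax, 0  (cmp 4,0)
jg loop: taken
ebx=M[8]=19
ebx=19&15=3
edi=8+4=12
eax=4-1=3
cmp eax, 0  (cmp 3,0)
jg loop: taken
ebx=M[12]=8
ebx=8&15=8
edi=12+4=16
eax=3-1=2
cmp eax, 0  (cmp 2,0)
jg loop: taken
ebx=M[16]=5
ebx=5&15=5
edi=16+4=20
eax=2-1=1
cmp eax, 0  (cmp 1,0)
jg loop: taken
ebx=M[20]=24
ebx=24&15=8
edi=20+4=24
eax=1-1=0
cmp eax, 0  (cmp 0,0)
jg loop: not taken
mov [0], ebx → M[0]=8
halt.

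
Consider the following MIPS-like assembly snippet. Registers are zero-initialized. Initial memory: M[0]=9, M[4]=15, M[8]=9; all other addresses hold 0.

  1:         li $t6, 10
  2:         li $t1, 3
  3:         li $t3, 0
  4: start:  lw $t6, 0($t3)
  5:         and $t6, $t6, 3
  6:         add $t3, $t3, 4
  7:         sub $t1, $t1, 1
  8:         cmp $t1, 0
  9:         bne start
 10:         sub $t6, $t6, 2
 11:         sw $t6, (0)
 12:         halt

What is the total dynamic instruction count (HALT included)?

after li $t6, 10: $t6=10
after li $t1, 3: $t1=3
after li $t3, 0: $t3=0
after lw $t6, 0($t3): $t6=M[0]=9
after and $t6, $t6, 3: $t6=9&3=1
after add $t3, $t3, 4: $t3=0+4=4
after sub $t1, $t1, 1: $t1=3-1=2
cmp $t1, 0  (cmp 2,0)
bne start: taken
after lw $t6, 0($t3): $t6=M[4]=15
after and $t6, $t6, 3: $t6=15&3=3
after add $t3, $t3, 4: $t3=4+4=8
after sub $t1, $t1, 1: $t1=2-1=1
cmp $t1, 0  (cmp 1,0)
bne start: taken
after lw $t6, 0($t3): $t6=M[8]=9
after and $t6, $t6, 3: $t6=9&3=1
after add $t3, $t3, 4: $t3=8+4=12
after sub $t1, $t1, 1: $t1=1-1=0
cmp $t1, 0  (cmp 0,0)
bne start: not taken
after sub $t6, $t6, 2: $t6=1-2=-1
sw $t6, (0) → M[0]=-1
halt.
Total executed instructions: 24.

24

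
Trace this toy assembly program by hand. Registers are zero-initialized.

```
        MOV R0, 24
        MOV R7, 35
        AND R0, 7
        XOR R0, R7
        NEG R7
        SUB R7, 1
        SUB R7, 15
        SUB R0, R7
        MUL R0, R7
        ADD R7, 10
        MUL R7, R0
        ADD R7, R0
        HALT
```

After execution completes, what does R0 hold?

-4386

after MOV R0, 24: R0=24
after MOV R7, 35: R7=35
after AND R0, 7: R0=24&7=0
after XOR R0, R7: R0=0^35=35
after NEG R7: R7=-(35)=-35
after SUB R7, 1: R7=(-35)-1=-36
after SUB R7, 15: R7=(-36)-15=-51
after SUB R0, R7: R0=35-(-51)=86
after MUL R0, R7: R0=86*(-51)=-4386
after ADD R7, 10: R7=(-51)+10=-41
after MUL R7, R0: R7=(-41)*(-4386)=179826
after ADD R7, R0: R7=179826+(-4386)=175440
halt.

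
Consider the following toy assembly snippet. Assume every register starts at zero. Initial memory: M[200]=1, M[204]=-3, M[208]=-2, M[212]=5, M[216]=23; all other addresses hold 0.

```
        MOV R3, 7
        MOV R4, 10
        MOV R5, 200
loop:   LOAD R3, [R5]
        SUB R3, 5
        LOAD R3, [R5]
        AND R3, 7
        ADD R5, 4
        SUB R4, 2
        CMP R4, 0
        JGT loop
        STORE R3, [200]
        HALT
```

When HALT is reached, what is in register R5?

MOV R3, 7 → R3=7
MOV R4, 10 → R4=10
MOV R5, 200 → R5=200
LOAD R3, [R5] → R3=M[200]=1
SUB R3, 5 → R3=1-5=-4
LOAD R3, [R5] → R3=M[200]=1
AND R3, 7 → R3=1&7=1
ADD R5, 4 → R5=200+4=204
SUB R4, 2 → R4=10-2=8
CMP R4, 0  (cmp 8,0)
JGT loop: taken
LOAD R3, [R5] → R3=M[204]=-3
SUB R3, 5 → R3=(-3)-5=-8
LOAD R3, [R5] → R3=M[204]=-3
AND R3, 7 → R3=(-3)&7=5
ADD R5, 4 → R5=204+4=208
SUB R4, 2 → R4=8-2=6
CMP R4, 0  (cmp 6,0)
JGT loop: taken
LOAD R3, [R5] → R3=M[208]=-2
SUB R3, 5 → R3=(-2)-5=-7
LOAD R3, [R5] → R3=M[208]=-2
AND R3, 7 → R3=(-2)&7=6
ADD R5, 4 → R5=208+4=212
SUB R4, 2 → R4=6-2=4
CMP R4, 0  (cmp 4,0)
JGT loop: taken
LOAD R3, [R5] → R3=M[212]=5
SUB R3, 5 → R3=5-5=0
LOAD R3, [R5] → R3=M[212]=5
AND R3, 7 → R3=5&7=5
ADD R5, 4 → R5=212+4=216
SUB R4, 2 → R4=4-2=2
CMP R4, 0  (cmp 2,0)
JGT loop: taken
LOAD R3, [R5] → R3=M[216]=23
SUB R3, 5 → R3=23-5=18
LOAD R3, [R5] → R3=M[216]=23
AND R3, 7 → R3=23&7=7
ADD R5, 4 → R5=216+4=220
SUB R4, 2 → R4=2-2=0
CMP R4, 0  (cmp 0,0)
JGT loop: not taken
STORE R3, [200] → M[200]=7
halt.

220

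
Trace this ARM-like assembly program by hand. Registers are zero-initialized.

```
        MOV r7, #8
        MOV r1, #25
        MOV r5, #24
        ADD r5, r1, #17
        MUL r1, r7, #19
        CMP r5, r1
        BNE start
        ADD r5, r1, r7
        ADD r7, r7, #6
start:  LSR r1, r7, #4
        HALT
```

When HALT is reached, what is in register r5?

42

after MOV r7, #8: r7=8
after MOV r1, #25: r1=25
after MOV r5, #24: r5=24
after ADD r5, r1, #17: r5=25+17=42
after MUL r1, r7, #19: r1=8*19=152
CMP r5, r1  (cmp 42,152)
BNE start: taken
after LSR r1, r7, #4: r1=8>>4=0
halt.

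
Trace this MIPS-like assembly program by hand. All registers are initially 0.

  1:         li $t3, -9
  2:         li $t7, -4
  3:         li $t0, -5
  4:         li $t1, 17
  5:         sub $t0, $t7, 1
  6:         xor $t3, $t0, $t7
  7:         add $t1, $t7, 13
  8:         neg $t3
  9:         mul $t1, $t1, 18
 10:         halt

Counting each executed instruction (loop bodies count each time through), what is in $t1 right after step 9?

li $t3, -9 → $t3=-9
li $t7, -4 → $t7=-4
li $t0, -5 → $t0=-5
li $t1, 17 → $t1=17
sub $t0, $t7, 1 → $t0=(-4)-1=-5
xor $t3, $t0, $t7 → $t3=(-5)^(-4)=7
add $t1, $t7, 13 → $t1=(-4)+13=9
neg $t3 → $t3=-(7)=-7
mul $t1, $t1, 18 → $t1=9*18=162
After step 9: $t1 = 162.

162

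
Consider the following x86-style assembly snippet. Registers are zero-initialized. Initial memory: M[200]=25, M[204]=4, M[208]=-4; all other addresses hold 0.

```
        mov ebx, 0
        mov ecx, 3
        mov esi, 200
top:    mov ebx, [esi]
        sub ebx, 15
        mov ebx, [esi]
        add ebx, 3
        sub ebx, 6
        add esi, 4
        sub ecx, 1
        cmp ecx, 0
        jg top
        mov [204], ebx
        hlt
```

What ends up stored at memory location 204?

-7

ebx=0
ecx=3
esi=200
ebx=M[200]=25
ebx=25-15=10
ebx=M[200]=25
ebx=25+3=28
ebx=28-6=22
esi=200+4=204
ecx=3-1=2
cmp ecx, 0  (cmp 2,0)
jg top: taken
ebx=M[204]=4
ebx=4-15=-11
ebx=M[204]=4
ebx=4+3=7
ebx=7-6=1
esi=204+4=208
ecx=2-1=1
cmp ecx, 0  (cmp 1,0)
jg top: taken
ebx=M[208]=-4
ebx=(-4)-15=-19
ebx=M[208]=-4
ebx=(-4)+3=-1
ebx=(-1)-6=-7
esi=208+4=212
ecx=1-1=0
cmp ecx, 0  (cmp 0,0)
jg top: not taken
mov [204], ebx → M[204]=-7
halt.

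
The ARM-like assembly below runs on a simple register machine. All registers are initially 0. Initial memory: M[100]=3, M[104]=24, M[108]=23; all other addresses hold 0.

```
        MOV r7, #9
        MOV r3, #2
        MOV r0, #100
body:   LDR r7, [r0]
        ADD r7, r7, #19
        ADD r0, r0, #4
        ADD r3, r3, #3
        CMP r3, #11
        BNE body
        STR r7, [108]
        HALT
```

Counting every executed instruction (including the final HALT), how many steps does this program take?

23

after MOV r7, #9: r7=9
after MOV r3, #2: r3=2
after MOV r0, #100: r0=100
after LDR r7, [r0]: r7=M[100]=3
after ADD r7, r7, #19: r7=3+19=22
after ADD r0, r0, #4: r0=100+4=104
after ADD r3, r3, #3: r3=2+3=5
CMP r3, #11  (cmp 5,11)
BNE body: taken
after LDR r7, [r0]: r7=M[104]=24
after ADD r7, r7, #19: r7=24+19=43
after ADD r0, r0, #4: r0=104+4=108
after ADD r3, r3, #3: r3=5+3=8
CMP r3, #11  (cmp 8,11)
BNE body: taken
after LDR r7, [r0]: r7=M[108]=23
after ADD r7, r7, #19: r7=23+19=42
after ADD r0, r0, #4: r0=108+4=112
after ADD r3, r3, #3: r3=8+3=11
CMP r3, #11  (cmp 11,11)
BNE body: not taken
STR r7, [108] → M[108]=42
halt.
Total executed instructions: 23.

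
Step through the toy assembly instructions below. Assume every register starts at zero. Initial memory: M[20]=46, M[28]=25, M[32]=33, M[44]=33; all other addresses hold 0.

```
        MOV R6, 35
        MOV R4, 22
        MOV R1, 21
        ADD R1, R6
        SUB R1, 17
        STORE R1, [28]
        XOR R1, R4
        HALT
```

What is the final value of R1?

49

after MOV R6, 35: R6=35
after MOV R4, 22: R4=22
after MOV R1, 21: R1=21
after ADD R1, R6: R1=21+35=56
after SUB R1, 17: R1=56-17=39
STORE R1, [28] → M[28]=39
after XOR R1, R4: R1=39^22=49
halt.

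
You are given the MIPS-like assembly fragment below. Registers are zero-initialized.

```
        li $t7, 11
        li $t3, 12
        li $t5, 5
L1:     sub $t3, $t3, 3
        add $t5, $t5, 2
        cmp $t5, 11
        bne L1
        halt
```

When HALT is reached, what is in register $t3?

li $t7, 11 → $t7=11
li $t3, 12 → $t3=12
li $t5, 5 → $t5=5
sub $t3, $t3, 3 → $t3=12-3=9
add $t5, $t5, 2 → $t5=5+2=7
cmp $t5, 11  (cmp 7,11)
bne L1: taken
sub $t3, $t3, 3 → $t3=9-3=6
add $t5, $t5, 2 → $t5=7+2=9
cmp $t5, 11  (cmp 9,11)
bne L1: taken
sub $t3, $t3, 3 → $t3=6-3=3
add $t5, $t5, 2 → $t5=9+2=11
cmp $t5, 11  (cmp 11,11)
bne L1: not taken
halt.

3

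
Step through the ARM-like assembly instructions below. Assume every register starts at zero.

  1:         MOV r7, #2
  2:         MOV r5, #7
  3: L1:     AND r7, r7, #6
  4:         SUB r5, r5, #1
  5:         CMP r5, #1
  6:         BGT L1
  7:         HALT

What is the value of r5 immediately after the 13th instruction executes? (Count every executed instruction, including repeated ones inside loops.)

4

r7=2
r5=7
r7=2&6=2
r5=7-1=6
CMP r5, #1  (cmp 6,1)
BGT L1: taken
r7=2&6=2
r5=6-1=5
CMP r5, #1  (cmp 5,1)
BGT L1: taken
r7=2&6=2
r5=5-1=4
CMP r5, #1  (cmp 4,1)
After step 13: r5 = 4.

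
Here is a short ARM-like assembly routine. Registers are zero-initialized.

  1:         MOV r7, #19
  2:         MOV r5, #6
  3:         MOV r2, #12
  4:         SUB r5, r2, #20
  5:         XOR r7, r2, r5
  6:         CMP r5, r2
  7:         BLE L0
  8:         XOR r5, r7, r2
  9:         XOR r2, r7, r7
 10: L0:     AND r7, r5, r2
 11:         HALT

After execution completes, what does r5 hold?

MOV r7, #19 → r7=19
MOV r5, #6 → r5=6
MOV r2, #12 → r2=12
SUB r5, r2, #20 → r5=12-20=-8
XOR r7, r2, r5 → r7=12^(-8)=-12
CMP r5, r2  (cmp -8,12)
BLE L0: taken
AND r7, r5, r2 → r7=(-8)&12=8
halt.

-8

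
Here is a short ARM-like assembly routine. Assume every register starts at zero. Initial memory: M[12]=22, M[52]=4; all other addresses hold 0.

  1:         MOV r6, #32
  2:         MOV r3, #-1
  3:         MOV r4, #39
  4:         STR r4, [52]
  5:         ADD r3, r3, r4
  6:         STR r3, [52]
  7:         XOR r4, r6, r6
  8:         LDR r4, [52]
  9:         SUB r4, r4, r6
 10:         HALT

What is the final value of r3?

38

r6=32
r3=-1
r4=39
STR r4, [52] → M[52]=39
r3=(-1)+39=38
STR r3, [52] → M[52]=38
r4=32^32=0
r4=M[52]=38
r4=38-32=6
halt.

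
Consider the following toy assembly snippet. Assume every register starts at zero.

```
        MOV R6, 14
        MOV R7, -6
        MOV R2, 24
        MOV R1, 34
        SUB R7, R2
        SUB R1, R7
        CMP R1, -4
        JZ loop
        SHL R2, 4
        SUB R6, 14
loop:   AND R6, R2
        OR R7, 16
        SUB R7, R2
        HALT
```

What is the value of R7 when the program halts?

-398

MOV R6, 14 → R6=14
MOV R7, -6 → R7=-6
MOV R2, 24 → R2=24
MOV R1, 34 → R1=34
SUB R7, R2 → R7=(-6)-24=-30
SUB R1, R7 → R1=34-(-30)=64
CMP R1, -4  (cmp 64,-4)
JZ loop: not taken
SHL R2, 4 → R2=24<<4=384
SUB R6, 14 → R6=14-14=0
AND R6, R2 → R6=0&384=0
OR R7, 16 → R7=(-30)|16=-14
SUB R7, R2 → R7=(-14)-384=-398
halt.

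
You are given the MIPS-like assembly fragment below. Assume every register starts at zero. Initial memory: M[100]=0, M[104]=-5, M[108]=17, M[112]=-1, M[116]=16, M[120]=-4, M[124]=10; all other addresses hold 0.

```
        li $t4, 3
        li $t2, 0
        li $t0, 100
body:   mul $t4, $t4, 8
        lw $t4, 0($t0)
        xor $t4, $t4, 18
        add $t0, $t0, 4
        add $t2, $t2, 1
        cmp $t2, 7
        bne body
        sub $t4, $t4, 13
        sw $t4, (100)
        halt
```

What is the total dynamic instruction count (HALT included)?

55

$t4=3
$t2=0
$t0=100
$t4=3*8=24
$t4=M[100]=0
$t4=0^18=18
$t0=100+4=104
$t2=0+1=1
cmp $t2, 7  (cmp 1,7)
bne body: taken
$t4=18*8=144
$t4=M[104]=-5
$t4=(-5)^18=-23
$t0=104+4=108
$t2=1+1=2
cmp $t2, 7  (cmp 2,7)
bne body: taken
$t4=(-23)*8=-184
$t4=M[108]=17
$t4=17^18=3
$t0=108+4=112
$t2=2+1=3
cmp $t2, 7  (cmp 3,7)
bne body: taken
$t4=3*8=24
$t4=M[112]=-1
$t4=(-1)^18=-19
$t0=112+4=116
$t2=3+1=4
cmp $t2, 7  (cmp 4,7)
bne body: taken
$t4=(-19)*8=-152
$t4=M[116]=16
$t4=16^18=2
$t0=116+4=120
$t2=4+1=5
cmp $t2, 7  (cmp 5,7)
bne body: taken
$t4=2*8=16
$t4=M[120]=-4
$t4=(-4)^18=-18
$t0=120+4=124
$t2=5+1=6
cmp $t2, 7  (cmp 6,7)
bne body: taken
$t4=(-18)*8=-144
$t4=M[124]=10
$t4=10^18=24
$t0=124+4=128
$t2=6+1=7
cmp $t2, 7  (cmp 7,7)
bne body: not taken
$t4=24-13=11
sw $t4, (100) → M[100]=11
halt.
Total executed instructions: 55.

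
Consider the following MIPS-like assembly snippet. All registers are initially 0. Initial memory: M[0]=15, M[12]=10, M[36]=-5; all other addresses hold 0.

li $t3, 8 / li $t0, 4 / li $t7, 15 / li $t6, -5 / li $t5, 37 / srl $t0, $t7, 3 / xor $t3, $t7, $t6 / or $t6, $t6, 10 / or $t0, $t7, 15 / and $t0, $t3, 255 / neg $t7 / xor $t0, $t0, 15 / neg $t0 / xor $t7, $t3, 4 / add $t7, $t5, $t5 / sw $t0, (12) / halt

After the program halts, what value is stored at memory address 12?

-251

after li $t3, 8: $t3=8
after li $t0, 4: $t0=4
after li $t7, 15: $t7=15
after li $t6, -5: $t6=-5
after li $t5, 37: $t5=37
after srl $t0, $t7, 3: $t0=15>>3=1
after xor $t3, $t7, $t6: $t3=15^(-5)=-12
after or $t6, $t6, 10: $t6=(-5)|10=-5
after or $t0, $t7, 15: $t0=15|15=15
after and $t0, $t3, 255: $t0=(-12)&255=244
after neg $t7: $t7=-(15)=-15
after xor $t0, $t0, 15: $t0=244^15=251
after neg $t0: $t0=-(251)=-251
after xor $t7, $t3, 4: $t7=(-12)^4=-16
after add $t7, $t5, $t5: $t7=37+37=74
sw $t0, (12) → M[12]=-251
halt.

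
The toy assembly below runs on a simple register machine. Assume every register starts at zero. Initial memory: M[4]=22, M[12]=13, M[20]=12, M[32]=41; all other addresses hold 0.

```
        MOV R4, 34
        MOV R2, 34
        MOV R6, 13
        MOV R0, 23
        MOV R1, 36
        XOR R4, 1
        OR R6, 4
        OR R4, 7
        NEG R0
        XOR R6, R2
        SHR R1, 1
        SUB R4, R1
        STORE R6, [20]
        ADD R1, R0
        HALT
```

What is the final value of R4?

21

MOV R4, 34 → R4=34
MOV R2, 34 → R2=34
MOV R6, 13 → R6=13
MOV R0, 23 → R0=23
MOV R1, 36 → R1=36
XOR R4, 1 → R4=34^1=35
OR R6, 4 → R6=13|4=13
OR R4, 7 → R4=35|7=39
NEG R0 → R0=-(23)=-23
XOR R6, R2 → R6=13^34=47
SHR R1, 1 → R1=36>>1=18
SUB R4, R1 → R4=39-18=21
STORE R6, [20] → M[20]=47
ADD R1, R0 → R1=18+(-23)=-5
halt.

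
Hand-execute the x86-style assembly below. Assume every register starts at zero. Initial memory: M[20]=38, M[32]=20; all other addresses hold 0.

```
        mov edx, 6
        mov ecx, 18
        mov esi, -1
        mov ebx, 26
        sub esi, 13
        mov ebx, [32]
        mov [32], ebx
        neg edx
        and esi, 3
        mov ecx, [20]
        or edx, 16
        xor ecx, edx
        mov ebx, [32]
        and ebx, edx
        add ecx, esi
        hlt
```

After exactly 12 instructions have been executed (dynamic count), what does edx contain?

mov edx, 6 → edx=6
mov ecx, 18 → ecx=18
mov esi, -1 → esi=-1
mov ebx, 26 → ebx=26
sub esi, 13 → esi=(-1)-13=-14
mov ebx, [32] → ebx=M[32]=20
mov [32], ebx → M[32]=20
neg edx → edx=-(6)=-6
and esi, 3 → esi=(-14)&3=2
mov ecx, [20] → ecx=M[20]=38
or edx, 16 → edx=(-6)|16=-6
xor ecx, edx → ecx=38^(-6)=-36
After step 12: edx = -6.

-6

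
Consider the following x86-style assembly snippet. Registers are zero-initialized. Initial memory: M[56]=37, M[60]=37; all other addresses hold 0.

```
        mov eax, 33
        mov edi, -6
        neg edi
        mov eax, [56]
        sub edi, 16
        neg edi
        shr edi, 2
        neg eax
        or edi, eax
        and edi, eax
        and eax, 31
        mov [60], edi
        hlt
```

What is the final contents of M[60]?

-37

mov eax, 33 → eax=33
mov edi, -6 → edi=-6
neg edi → edi=-(-6)=6
mov eax, [56] → eax=M[56]=37
sub edi, 16 → edi=6-16=-10
neg edi → edi=-(-10)=10
shr edi, 2 → edi=10>>2=2
neg eax → eax=-(37)=-37
or edi, eax → edi=2|(-37)=-37
and edi, eax → edi=(-37)&(-37)=-37
and eax, 31 → eax=(-37)&31=27
mov [60], edi → M[60]=-37
halt.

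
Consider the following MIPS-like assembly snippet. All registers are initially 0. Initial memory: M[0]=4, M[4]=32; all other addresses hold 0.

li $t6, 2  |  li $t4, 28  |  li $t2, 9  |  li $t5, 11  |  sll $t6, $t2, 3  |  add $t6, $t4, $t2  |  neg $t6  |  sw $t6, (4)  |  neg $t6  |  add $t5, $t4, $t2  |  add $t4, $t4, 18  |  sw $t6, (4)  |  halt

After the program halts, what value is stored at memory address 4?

37

after li $t6, 2: $t6=2
after li $t4, 28: $t4=28
after li $t2, 9: $t2=9
after li $t5, 11: $t5=11
after sll $t6, $t2, 3: $t6=9<<3=72
after add $t6, $t4, $t2: $t6=28+9=37
after neg $t6: $t6=-(37)=-37
sw $t6, (4) → M[4]=-37
after neg $t6: $t6=-(-37)=37
after add $t5, $t4, $t2: $t5=28+9=37
after add $t4, $t4, 18: $t4=28+18=46
sw $t6, (4) → M[4]=37
halt.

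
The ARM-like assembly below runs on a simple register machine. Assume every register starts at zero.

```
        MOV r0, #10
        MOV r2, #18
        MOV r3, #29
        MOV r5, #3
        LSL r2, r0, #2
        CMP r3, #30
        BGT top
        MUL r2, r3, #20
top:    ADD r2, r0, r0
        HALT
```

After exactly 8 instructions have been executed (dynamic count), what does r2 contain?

r0=10
r2=18
r3=29
r5=3
r2=10<<2=40
CMP r3, #30  (cmp 29,30)
BGT top: not taken
r2=29*20=580
After step 8: r2 = 580.

580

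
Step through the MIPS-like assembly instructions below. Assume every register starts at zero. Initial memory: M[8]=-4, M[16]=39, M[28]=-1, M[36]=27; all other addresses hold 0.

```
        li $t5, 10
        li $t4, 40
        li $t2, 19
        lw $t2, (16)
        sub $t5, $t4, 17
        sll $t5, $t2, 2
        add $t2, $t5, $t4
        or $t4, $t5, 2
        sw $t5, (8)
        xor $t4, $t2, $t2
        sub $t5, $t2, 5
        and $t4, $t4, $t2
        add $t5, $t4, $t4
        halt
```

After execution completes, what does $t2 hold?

196

after li $t5, 10: $t5=10
after li $t4, 40: $t4=40
after li $t2, 19: $t2=19
after lw $t2, (16): $t2=M[16]=39
after sub $t5, $t4, 17: $t5=40-17=23
after sll $t5, $t2, 2: $t5=39<<2=156
after add $t2, $t5, $t4: $t2=156+40=196
after or $t4, $t5, 2: $t4=156|2=158
sw $t5, (8) → M[8]=156
after xor $t4, $t2, $t2: $t4=196^196=0
after sub $t5, $t2, 5: $t5=196-5=191
after and $t4, $t4, $t2: $t4=0&196=0
after add $t5, $t4, $t4: $t5=0+0=0
halt.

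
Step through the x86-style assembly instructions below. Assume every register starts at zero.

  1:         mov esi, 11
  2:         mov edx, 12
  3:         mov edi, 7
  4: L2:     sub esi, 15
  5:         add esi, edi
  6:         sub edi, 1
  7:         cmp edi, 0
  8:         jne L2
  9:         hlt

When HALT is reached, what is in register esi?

-66

esi=11
edx=12
edi=7
esi=11-15=-4
esi=(-4)+7=3
edi=7-1=6
cmp edi, 0  (cmp 6,0)
jne L2: taken
esi=3-15=-12
esi=(-12)+6=-6
edi=6-1=5
cmp edi, 0  (cmp 5,0)
jne L2: taken
esi=(-6)-15=-21
esi=(-21)+5=-16
edi=5-1=4
cmp edi, 0  (cmp 4,0)
jne L2: taken
esi=(-16)-15=-31
esi=(-31)+4=-27
edi=4-1=3
cmp edi, 0  (cmp 3,0)
jne L2: taken
esi=(-27)-15=-42
esi=(-42)+3=-39
edi=3-1=2
cmp edi, 0  (cmp 2,0)
jne L2: taken
esi=(-39)-15=-54
esi=(-54)+2=-52
edi=2-1=1
cmp edi, 0  (cmp 1,0)
jne L2: taken
esi=(-52)-15=-67
esi=(-67)+1=-66
edi=1-1=0
cmp edi, 0  (cmp 0,0)
jne L2: not taken
halt.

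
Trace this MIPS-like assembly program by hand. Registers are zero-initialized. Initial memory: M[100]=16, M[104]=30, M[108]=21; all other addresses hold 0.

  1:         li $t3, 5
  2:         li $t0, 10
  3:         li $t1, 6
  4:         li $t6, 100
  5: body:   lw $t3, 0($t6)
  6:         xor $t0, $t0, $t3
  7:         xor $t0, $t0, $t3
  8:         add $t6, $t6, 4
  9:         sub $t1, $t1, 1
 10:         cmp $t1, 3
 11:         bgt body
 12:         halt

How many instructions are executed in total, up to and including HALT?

li $t3, 5 → $t3=5
li $t0, 10 → $t0=10
li $t1, 6 → $t1=6
li $t6, 100 → $t6=100
lw $t3, 0($t6) → $t3=M[100]=16
xor $t0, $t0, $t3 → $t0=10^16=26
xor $t0, $t0, $t3 → $t0=26^16=10
add $t6, $t6, 4 → $t6=100+4=104
sub $t1, $t1, 1 → $t1=6-1=5
cmp $t1, 3  (cmp 5,3)
bgt body: taken
lw $t3, 0($t6) → $t3=M[104]=30
xor $t0, $t0, $t3 → $t0=10^30=20
xor $t0, $t0, $t3 → $t0=20^30=10
add $t6, $t6, 4 → $t6=104+4=108
sub $t1, $t1, 1 → $t1=5-1=4
cmp $t1, 3  (cmp 4,3)
bgt body: taken
lw $t3, 0($t6) → $t3=M[108]=21
xor $t0, $t0, $t3 → $t0=10^21=31
xor $t0, $t0, $t3 → $t0=31^21=10
add $t6, $t6, 4 → $t6=108+4=112
sub $t1, $t1, 1 → $t1=4-1=3
cmp $t1, 3  (cmp 3,3)
bgt body: not taken
halt.
Total executed instructions: 26.

26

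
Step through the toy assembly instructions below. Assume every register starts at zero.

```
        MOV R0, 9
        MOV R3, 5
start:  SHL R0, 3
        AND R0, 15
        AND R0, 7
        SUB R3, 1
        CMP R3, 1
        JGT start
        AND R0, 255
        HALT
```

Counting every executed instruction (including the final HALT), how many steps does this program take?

28

MOV R0, 9 → R0=9
MOV R3, 5 → R3=5
SHL R0, 3 → R0=9<<3=72
AND R0, 15 → R0=72&15=8
AND R0, 7 → R0=8&7=0
SUB R3, 1 → R3=5-1=4
CMP R3, 1  (cmp 4,1)
JGT start: taken
SHL R0, 3 → R0=0<<3=0
AND R0, 15 → R0=0&15=0
AND R0, 7 → R0=0&7=0
SUB R3, 1 → R3=4-1=3
CMP R3, 1  (cmp 3,1)
JGT start: taken
SHL R0, 3 → R0=0<<3=0
AND R0, 15 → R0=0&15=0
AND R0, 7 → R0=0&7=0
SUB R3, 1 → R3=3-1=2
CMP R3, 1  (cmp 2,1)
JGT start: taken
SHL R0, 3 → R0=0<<3=0
AND R0, 15 → R0=0&15=0
AND R0, 7 → R0=0&7=0
SUB R3, 1 → R3=2-1=1
CMP R3, 1  (cmp 1,1)
JGT start: not taken
AND R0, 255 → R0=0&255=0
halt.
Total executed instructions: 28.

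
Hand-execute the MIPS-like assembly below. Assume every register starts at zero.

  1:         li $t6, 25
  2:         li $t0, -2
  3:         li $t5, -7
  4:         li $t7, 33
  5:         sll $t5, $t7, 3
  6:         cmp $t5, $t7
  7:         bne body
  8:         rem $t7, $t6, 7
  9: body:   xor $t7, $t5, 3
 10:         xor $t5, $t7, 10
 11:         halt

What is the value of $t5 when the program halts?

after li $t6, 25: $t6=25
after li $t0, -2: $t0=-2
after li $t5, -7: $t5=-7
after li $t7, 33: $t7=33
after sll $t5, $t7, 3: $t5=33<<3=264
cmp $t5, $t7  (cmp 264,33)
bne body: taken
after xor $t7, $t5, 3: $t7=264^3=267
after xor $t5, $t7, 10: $t5=267^10=257
halt.

257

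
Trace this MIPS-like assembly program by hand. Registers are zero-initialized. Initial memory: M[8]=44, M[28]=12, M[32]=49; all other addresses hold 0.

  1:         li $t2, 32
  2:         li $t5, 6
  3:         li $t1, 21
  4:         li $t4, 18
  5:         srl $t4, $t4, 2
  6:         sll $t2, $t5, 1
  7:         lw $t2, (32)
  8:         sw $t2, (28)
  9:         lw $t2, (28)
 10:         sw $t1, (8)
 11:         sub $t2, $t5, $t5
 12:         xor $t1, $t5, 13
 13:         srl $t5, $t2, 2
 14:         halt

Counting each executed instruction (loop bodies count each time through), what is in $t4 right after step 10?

$t2=32
$t5=6
$t1=21
$t4=18
$t4=18>>2=4
$t2=6<<1=12
$t2=M[32]=49
sw $t2, (28) → M[28]=49
$t2=M[28]=49
sw $t1, (8) → M[8]=21
After step 10: $t4 = 4.

4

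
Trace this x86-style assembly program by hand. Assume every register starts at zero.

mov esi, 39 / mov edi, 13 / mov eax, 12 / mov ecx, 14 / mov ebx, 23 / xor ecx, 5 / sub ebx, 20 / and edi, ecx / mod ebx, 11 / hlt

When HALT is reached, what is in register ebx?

mov esi, 39 → esi=39
mov edi, 13 → edi=13
mov eax, 12 → eax=12
mov ecx, 14 → ecx=14
mov ebx, 23 → ebx=23
xor ecx, 5 → ecx=14^5=11
sub ebx, 20 → ebx=23-20=3
and edi, ecx → edi=13&11=9
mod ebx, 11 → ebx=3%11=3
halt.

3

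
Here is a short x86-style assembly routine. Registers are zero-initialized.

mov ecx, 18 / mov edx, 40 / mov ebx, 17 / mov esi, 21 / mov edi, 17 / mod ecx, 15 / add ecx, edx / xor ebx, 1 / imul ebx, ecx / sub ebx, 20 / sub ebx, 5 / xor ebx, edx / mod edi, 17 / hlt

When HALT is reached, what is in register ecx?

43

mov ecx, 18 → ecx=18
mov edx, 40 → edx=40
mov ebx, 17 → ebx=17
mov esi, 21 → esi=21
mov edi, 17 → edi=17
mod ecx, 15 → ecx=18%15=3
add ecx, edx → ecx=3+40=43
xor ebx, 1 → ebx=17^1=16
imul ebx, ecx → ebx=16*43=688
sub ebx, 20 → ebx=688-20=668
sub ebx, 5 → ebx=668-5=663
xor ebx, edx → ebx=663^40=703
mod edi, 17 → edi=17%17=0
halt.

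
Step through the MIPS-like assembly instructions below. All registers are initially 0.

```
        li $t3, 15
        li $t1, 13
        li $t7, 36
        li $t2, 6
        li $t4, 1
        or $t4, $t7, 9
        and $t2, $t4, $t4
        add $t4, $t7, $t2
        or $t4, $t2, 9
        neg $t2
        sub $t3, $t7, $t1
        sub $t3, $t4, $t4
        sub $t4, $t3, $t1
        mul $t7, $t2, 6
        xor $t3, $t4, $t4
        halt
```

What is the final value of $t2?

$t3=15
$t1=13
$t7=36
$t2=6
$t4=1
$t4=36|9=45
$t2=45&45=45
$t4=36+45=81
$t4=45|9=45
$t2=-(45)=-45
$t3=36-13=23
$t3=45-45=0
$t4=0-13=-13
$t7=(-45)*6=-270
$t3=(-13)^(-13)=0
halt.

-45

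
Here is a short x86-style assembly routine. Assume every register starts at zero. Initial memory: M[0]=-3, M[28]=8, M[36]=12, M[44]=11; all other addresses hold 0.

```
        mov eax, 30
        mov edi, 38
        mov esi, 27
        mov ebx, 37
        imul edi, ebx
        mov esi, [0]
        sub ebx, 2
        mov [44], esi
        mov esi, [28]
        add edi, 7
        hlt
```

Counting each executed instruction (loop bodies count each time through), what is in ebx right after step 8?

eax=30
edi=38
esi=27
ebx=37
edi=38*37=1406
esi=M[0]=-3
ebx=37-2=35
mov [44], esi → M[44]=-3
After step 8: ebx = 35.

35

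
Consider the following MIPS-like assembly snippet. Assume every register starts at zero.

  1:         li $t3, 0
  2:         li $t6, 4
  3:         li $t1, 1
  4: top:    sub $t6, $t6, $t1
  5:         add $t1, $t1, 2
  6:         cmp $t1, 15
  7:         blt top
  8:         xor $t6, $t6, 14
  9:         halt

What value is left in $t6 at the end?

li $t3, 0 → $t3=0
li $t6, 4 → $t6=4
li $t1, 1 → $t1=1
sub $t6, $t6, $t1 → $t6=4-1=3
add $t1, $t1, 2 → $t1=1+2=3
cmp $t1, 15  (cmp 3,15)
blt top: taken
sub $t6, $t6, $t1 → $t6=3-3=0
add $t1, $t1, 2 → $t1=3+2=5
cmp $t1, 15  (cmp 5,15)
blt top: taken
sub $t6, $t6, $t1 → $t6=0-5=-5
add $t1, $t1, 2 → $t1=5+2=7
cmp $t1, 15  (cmp 7,15)
blt top: taken
sub $t6, $t6, $t1 → $t6=(-5)-7=-12
add $t1, $t1, 2 → $t1=7+2=9
cmp $t1, 15  (cmp 9,15)
blt top: taken
sub $t6, $t6, $t1 → $t6=(-12)-9=-21
add $t1, $t1, 2 → $t1=9+2=11
cmp $t1, 15  (cmp 11,15)
blt top: taken
sub $t6, $t6, $t1 → $t6=(-21)-11=-32
add $t1, $t1, 2 → $t1=11+2=13
cmp $t1, 15  (cmp 13,15)
blt top: taken
sub $t6, $t6, $t1 → $t6=(-32)-13=-45
add $t1, $t1, 2 → $t1=13+2=15
cmp $t1, 15  (cmp 15,15)
blt top: not taken
xor $t6, $t6, 14 → $t6=(-45)^14=-35
halt.

-35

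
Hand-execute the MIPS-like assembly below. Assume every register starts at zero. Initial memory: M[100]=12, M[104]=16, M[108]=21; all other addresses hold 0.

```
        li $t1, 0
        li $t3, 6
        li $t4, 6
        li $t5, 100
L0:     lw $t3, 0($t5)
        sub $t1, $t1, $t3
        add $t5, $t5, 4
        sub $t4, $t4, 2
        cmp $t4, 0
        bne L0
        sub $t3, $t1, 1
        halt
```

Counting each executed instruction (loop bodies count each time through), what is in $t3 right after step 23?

li $t1, 0 → $t1=0
li $t3, 6 → $t3=6
li $t4, 6 → $t4=6
li $t5, 100 → $t5=100
lw $t3, 0($t5) → $t3=M[100]=12
sub $t1, $t1, $t3 → $t1=0-12=-12
add $t5, $t5, 4 → $t5=100+4=104
sub $t4, $t4, 2 → $t4=6-2=4
cmp $t4, 0  (cmp 4,0)
bne L0: taken
lw $t3, 0($t5) → $t3=M[104]=16
sub $t1, $t1, $t3 → $t1=(-12)-16=-28
add $t5, $t5, 4 → $t5=104+4=108
sub $t4, $t4, 2 → $t4=4-2=2
cmp $t4, 0  (cmp 2,0)
bne L0: taken
lw $t3, 0($t5) → $t3=M[108]=21
sub $t1, $t1, $t3 → $t1=(-28)-21=-49
add $t5, $t5, 4 → $t5=108+4=112
sub $t4, $t4, 2 → $t4=2-2=0
cmp $t4, 0  (cmp 0,0)
bne L0: not taken
sub $t3, $t1, 1 → $t3=(-49)-1=-50
After step 23: $t3 = -50.

-50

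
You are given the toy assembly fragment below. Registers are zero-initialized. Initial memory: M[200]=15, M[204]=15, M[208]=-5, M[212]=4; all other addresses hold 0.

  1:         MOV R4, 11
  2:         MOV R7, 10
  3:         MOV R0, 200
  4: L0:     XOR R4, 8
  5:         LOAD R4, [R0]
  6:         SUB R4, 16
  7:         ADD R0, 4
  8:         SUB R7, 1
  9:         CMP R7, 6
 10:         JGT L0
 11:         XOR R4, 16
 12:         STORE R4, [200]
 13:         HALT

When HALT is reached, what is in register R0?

216

after MOV R4, 11: R4=11
after MOV R7, 10: R7=10
after MOV R0, 200: R0=200
after XOR R4, 8: R4=11^8=3
after LOAD R4, [R0]: R4=M[200]=15
after SUB R4, 16: R4=15-16=-1
after ADD R0, 4: R0=200+4=204
after SUB R7, 1: R7=10-1=9
CMP R7, 6  (cmp 9,6)
JGT L0: taken
after XOR R4, 8: R4=(-1)^8=-9
after LOAD R4, [R0]: R4=M[204]=15
after SUB R4, 16: R4=15-16=-1
after ADD R0, 4: R0=204+4=208
after SUB R7, 1: R7=9-1=8
CMP R7, 6  (cmp 8,6)
JGT L0: taken
after XOR R4, 8: R4=(-1)^8=-9
after LOAD R4, [R0]: R4=M[208]=-5
after SUB R4, 16: R4=(-5)-16=-21
after ADD R0, 4: R0=208+4=212
after SUB R7, 1: R7=8-1=7
CMP R7, 6  (cmp 7,6)
JGT L0: taken
after XOR R4, 8: R4=(-21)^8=-29
after LOAD R4, [R0]: R4=M[212]=4
after SUB R4, 16: R4=4-16=-12
after ADD R0, 4: R0=212+4=216
after SUB R7, 1: R7=7-1=6
CMP R7, 6  (cmp 6,6)
JGT L0: not taken
after XOR R4, 16: R4=(-12)^16=-28
STORE R4, [200] → M[200]=-28
halt.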